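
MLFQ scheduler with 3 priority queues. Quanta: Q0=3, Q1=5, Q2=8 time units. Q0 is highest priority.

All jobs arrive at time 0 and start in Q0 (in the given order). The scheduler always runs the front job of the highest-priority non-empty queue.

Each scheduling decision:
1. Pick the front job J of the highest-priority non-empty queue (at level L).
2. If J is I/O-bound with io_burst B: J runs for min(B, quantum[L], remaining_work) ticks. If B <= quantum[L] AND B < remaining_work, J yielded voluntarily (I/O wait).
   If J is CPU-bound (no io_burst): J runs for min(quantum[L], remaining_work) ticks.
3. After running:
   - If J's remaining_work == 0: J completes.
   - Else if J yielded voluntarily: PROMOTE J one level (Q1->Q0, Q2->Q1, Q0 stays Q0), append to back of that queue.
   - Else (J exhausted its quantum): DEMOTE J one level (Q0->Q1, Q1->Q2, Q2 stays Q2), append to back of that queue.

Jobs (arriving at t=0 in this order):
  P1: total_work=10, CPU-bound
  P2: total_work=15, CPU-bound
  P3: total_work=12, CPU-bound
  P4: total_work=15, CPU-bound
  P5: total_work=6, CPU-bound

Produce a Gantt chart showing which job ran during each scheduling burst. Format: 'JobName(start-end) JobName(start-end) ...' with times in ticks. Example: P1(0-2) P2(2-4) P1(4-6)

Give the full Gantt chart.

t=0-3: P1@Q0 runs 3, rem=7, quantum used, demote→Q1. Q0=[P2,P3,P4,P5] Q1=[P1] Q2=[]
t=3-6: P2@Q0 runs 3, rem=12, quantum used, demote→Q1. Q0=[P3,P4,P5] Q1=[P1,P2] Q2=[]
t=6-9: P3@Q0 runs 3, rem=9, quantum used, demote→Q1. Q0=[P4,P5] Q1=[P1,P2,P3] Q2=[]
t=9-12: P4@Q0 runs 3, rem=12, quantum used, demote→Q1. Q0=[P5] Q1=[P1,P2,P3,P4] Q2=[]
t=12-15: P5@Q0 runs 3, rem=3, quantum used, demote→Q1. Q0=[] Q1=[P1,P2,P3,P4,P5] Q2=[]
t=15-20: P1@Q1 runs 5, rem=2, quantum used, demote→Q2. Q0=[] Q1=[P2,P3,P4,P5] Q2=[P1]
t=20-25: P2@Q1 runs 5, rem=7, quantum used, demote→Q2. Q0=[] Q1=[P3,P4,P5] Q2=[P1,P2]
t=25-30: P3@Q1 runs 5, rem=4, quantum used, demote→Q2. Q0=[] Q1=[P4,P5] Q2=[P1,P2,P3]
t=30-35: P4@Q1 runs 5, rem=7, quantum used, demote→Q2. Q0=[] Q1=[P5] Q2=[P1,P2,P3,P4]
t=35-38: P5@Q1 runs 3, rem=0, completes. Q0=[] Q1=[] Q2=[P1,P2,P3,P4]
t=38-40: P1@Q2 runs 2, rem=0, completes. Q0=[] Q1=[] Q2=[P2,P3,P4]
t=40-47: P2@Q2 runs 7, rem=0, completes. Q0=[] Q1=[] Q2=[P3,P4]
t=47-51: P3@Q2 runs 4, rem=0, completes. Q0=[] Q1=[] Q2=[P4]
t=51-58: P4@Q2 runs 7, rem=0, completes. Q0=[] Q1=[] Q2=[]

Answer: P1(0-3) P2(3-6) P3(6-9) P4(9-12) P5(12-15) P1(15-20) P2(20-25) P3(25-30) P4(30-35) P5(35-38) P1(38-40) P2(40-47) P3(47-51) P4(51-58)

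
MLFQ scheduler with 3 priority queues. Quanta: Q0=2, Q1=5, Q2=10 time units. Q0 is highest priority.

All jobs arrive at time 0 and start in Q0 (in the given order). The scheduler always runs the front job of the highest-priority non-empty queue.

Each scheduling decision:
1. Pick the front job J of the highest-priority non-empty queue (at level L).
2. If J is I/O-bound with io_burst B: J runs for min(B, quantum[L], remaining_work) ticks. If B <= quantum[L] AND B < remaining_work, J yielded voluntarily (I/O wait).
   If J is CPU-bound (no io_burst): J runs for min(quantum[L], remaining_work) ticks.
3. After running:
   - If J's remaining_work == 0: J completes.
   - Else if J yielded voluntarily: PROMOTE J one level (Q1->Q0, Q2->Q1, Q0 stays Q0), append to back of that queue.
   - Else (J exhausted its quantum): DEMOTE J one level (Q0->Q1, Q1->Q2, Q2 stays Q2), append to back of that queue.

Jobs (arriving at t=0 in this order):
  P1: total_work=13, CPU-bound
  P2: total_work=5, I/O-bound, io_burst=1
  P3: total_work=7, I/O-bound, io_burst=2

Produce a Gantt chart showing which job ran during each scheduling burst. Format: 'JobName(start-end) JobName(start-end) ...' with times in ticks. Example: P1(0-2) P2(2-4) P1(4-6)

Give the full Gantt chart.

Answer: P1(0-2) P2(2-3) P3(3-5) P2(5-6) P3(6-8) P2(8-9) P3(9-11) P2(11-12) P3(12-13) P2(13-14) P1(14-19) P1(19-25)

Derivation:
t=0-2: P1@Q0 runs 2, rem=11, quantum used, demote→Q1. Q0=[P2,P3] Q1=[P1] Q2=[]
t=2-3: P2@Q0 runs 1, rem=4, I/O yield, promote→Q0. Q0=[P3,P2] Q1=[P1] Q2=[]
t=3-5: P3@Q0 runs 2, rem=5, I/O yield, promote→Q0. Q0=[P2,P3] Q1=[P1] Q2=[]
t=5-6: P2@Q0 runs 1, rem=3, I/O yield, promote→Q0. Q0=[P3,P2] Q1=[P1] Q2=[]
t=6-8: P3@Q0 runs 2, rem=3, I/O yield, promote→Q0. Q0=[P2,P3] Q1=[P1] Q2=[]
t=8-9: P2@Q0 runs 1, rem=2, I/O yield, promote→Q0. Q0=[P3,P2] Q1=[P1] Q2=[]
t=9-11: P3@Q0 runs 2, rem=1, I/O yield, promote→Q0. Q0=[P2,P3] Q1=[P1] Q2=[]
t=11-12: P2@Q0 runs 1, rem=1, I/O yield, promote→Q0. Q0=[P3,P2] Q1=[P1] Q2=[]
t=12-13: P3@Q0 runs 1, rem=0, completes. Q0=[P2] Q1=[P1] Q2=[]
t=13-14: P2@Q0 runs 1, rem=0, completes. Q0=[] Q1=[P1] Q2=[]
t=14-19: P1@Q1 runs 5, rem=6, quantum used, demote→Q2. Q0=[] Q1=[] Q2=[P1]
t=19-25: P1@Q2 runs 6, rem=0, completes. Q0=[] Q1=[] Q2=[]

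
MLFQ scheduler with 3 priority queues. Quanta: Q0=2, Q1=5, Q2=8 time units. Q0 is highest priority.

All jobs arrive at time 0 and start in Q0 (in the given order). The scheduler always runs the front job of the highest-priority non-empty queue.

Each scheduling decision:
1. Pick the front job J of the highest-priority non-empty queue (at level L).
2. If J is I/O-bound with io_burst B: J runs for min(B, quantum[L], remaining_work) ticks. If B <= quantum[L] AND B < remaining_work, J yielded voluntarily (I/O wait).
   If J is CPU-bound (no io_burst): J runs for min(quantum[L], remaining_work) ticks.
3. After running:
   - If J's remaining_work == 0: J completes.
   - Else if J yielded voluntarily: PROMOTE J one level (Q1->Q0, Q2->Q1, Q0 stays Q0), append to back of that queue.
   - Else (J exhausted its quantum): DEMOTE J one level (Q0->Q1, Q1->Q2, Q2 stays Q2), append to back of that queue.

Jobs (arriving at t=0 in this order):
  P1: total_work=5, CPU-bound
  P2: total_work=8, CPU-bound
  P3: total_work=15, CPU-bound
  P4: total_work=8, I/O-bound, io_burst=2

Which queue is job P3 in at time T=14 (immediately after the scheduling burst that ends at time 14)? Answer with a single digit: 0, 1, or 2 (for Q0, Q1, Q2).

t=0-2: P1@Q0 runs 2, rem=3, quantum used, demote→Q1. Q0=[P2,P3,P4] Q1=[P1] Q2=[]
t=2-4: P2@Q0 runs 2, rem=6, quantum used, demote→Q1. Q0=[P3,P4] Q1=[P1,P2] Q2=[]
t=4-6: P3@Q0 runs 2, rem=13, quantum used, demote→Q1. Q0=[P4] Q1=[P1,P2,P3] Q2=[]
t=6-8: P4@Q0 runs 2, rem=6, I/O yield, promote→Q0. Q0=[P4] Q1=[P1,P2,P3] Q2=[]
t=8-10: P4@Q0 runs 2, rem=4, I/O yield, promote→Q0. Q0=[P4] Q1=[P1,P2,P3] Q2=[]
t=10-12: P4@Q0 runs 2, rem=2, I/O yield, promote→Q0. Q0=[P4] Q1=[P1,P2,P3] Q2=[]
t=12-14: P4@Q0 runs 2, rem=0, completes. Q0=[] Q1=[P1,P2,P3] Q2=[]
t=14-17: P1@Q1 runs 3, rem=0, completes. Q0=[] Q1=[P2,P3] Q2=[]
t=17-22: P2@Q1 runs 5, rem=1, quantum used, demote→Q2. Q0=[] Q1=[P3] Q2=[P2]
t=22-27: P3@Q1 runs 5, rem=8, quantum used, demote→Q2. Q0=[] Q1=[] Q2=[P2,P3]
t=27-28: P2@Q2 runs 1, rem=0, completes. Q0=[] Q1=[] Q2=[P3]
t=28-36: P3@Q2 runs 8, rem=0, completes. Q0=[] Q1=[] Q2=[]

Answer: 1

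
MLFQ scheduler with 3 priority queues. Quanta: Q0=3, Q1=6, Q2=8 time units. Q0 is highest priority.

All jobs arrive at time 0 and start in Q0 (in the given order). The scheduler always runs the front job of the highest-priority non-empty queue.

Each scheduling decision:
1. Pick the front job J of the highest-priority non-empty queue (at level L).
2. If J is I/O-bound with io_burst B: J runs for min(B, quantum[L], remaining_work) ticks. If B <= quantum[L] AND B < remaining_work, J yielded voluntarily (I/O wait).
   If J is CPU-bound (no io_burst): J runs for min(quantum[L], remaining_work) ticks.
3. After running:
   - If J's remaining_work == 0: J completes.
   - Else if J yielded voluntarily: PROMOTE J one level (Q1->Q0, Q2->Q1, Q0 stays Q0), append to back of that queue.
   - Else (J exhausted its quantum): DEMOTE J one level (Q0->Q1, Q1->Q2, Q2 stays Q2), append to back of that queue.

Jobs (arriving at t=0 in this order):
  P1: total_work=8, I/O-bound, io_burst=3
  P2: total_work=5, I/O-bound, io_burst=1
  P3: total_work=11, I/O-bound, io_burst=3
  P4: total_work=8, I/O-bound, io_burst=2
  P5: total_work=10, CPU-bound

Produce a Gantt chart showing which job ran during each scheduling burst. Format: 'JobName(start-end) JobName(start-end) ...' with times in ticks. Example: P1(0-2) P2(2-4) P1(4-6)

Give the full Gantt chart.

t=0-3: P1@Q0 runs 3, rem=5, I/O yield, promote→Q0. Q0=[P2,P3,P4,P5,P1] Q1=[] Q2=[]
t=3-4: P2@Q0 runs 1, rem=4, I/O yield, promote→Q0. Q0=[P3,P4,P5,P1,P2] Q1=[] Q2=[]
t=4-7: P3@Q0 runs 3, rem=8, I/O yield, promote→Q0. Q0=[P4,P5,P1,P2,P3] Q1=[] Q2=[]
t=7-9: P4@Q0 runs 2, rem=6, I/O yield, promote→Q0. Q0=[P5,P1,P2,P3,P4] Q1=[] Q2=[]
t=9-12: P5@Q0 runs 3, rem=7, quantum used, demote→Q1. Q0=[P1,P2,P3,P4] Q1=[P5] Q2=[]
t=12-15: P1@Q0 runs 3, rem=2, I/O yield, promote→Q0. Q0=[P2,P3,P4,P1] Q1=[P5] Q2=[]
t=15-16: P2@Q0 runs 1, rem=3, I/O yield, promote→Q0. Q0=[P3,P4,P1,P2] Q1=[P5] Q2=[]
t=16-19: P3@Q0 runs 3, rem=5, I/O yield, promote→Q0. Q0=[P4,P1,P2,P3] Q1=[P5] Q2=[]
t=19-21: P4@Q0 runs 2, rem=4, I/O yield, promote→Q0. Q0=[P1,P2,P3,P4] Q1=[P5] Q2=[]
t=21-23: P1@Q0 runs 2, rem=0, completes. Q0=[P2,P3,P4] Q1=[P5] Q2=[]
t=23-24: P2@Q0 runs 1, rem=2, I/O yield, promote→Q0. Q0=[P3,P4,P2] Q1=[P5] Q2=[]
t=24-27: P3@Q0 runs 3, rem=2, I/O yield, promote→Q0. Q0=[P4,P2,P3] Q1=[P5] Q2=[]
t=27-29: P4@Q0 runs 2, rem=2, I/O yield, promote→Q0. Q0=[P2,P3,P4] Q1=[P5] Q2=[]
t=29-30: P2@Q0 runs 1, rem=1, I/O yield, promote→Q0. Q0=[P3,P4,P2] Q1=[P5] Q2=[]
t=30-32: P3@Q0 runs 2, rem=0, completes. Q0=[P4,P2] Q1=[P5] Q2=[]
t=32-34: P4@Q0 runs 2, rem=0, completes. Q0=[P2] Q1=[P5] Q2=[]
t=34-35: P2@Q0 runs 1, rem=0, completes. Q0=[] Q1=[P5] Q2=[]
t=35-41: P5@Q1 runs 6, rem=1, quantum used, demote→Q2. Q0=[] Q1=[] Q2=[P5]
t=41-42: P5@Q2 runs 1, rem=0, completes. Q0=[] Q1=[] Q2=[]

Answer: P1(0-3) P2(3-4) P3(4-7) P4(7-9) P5(9-12) P1(12-15) P2(15-16) P3(16-19) P4(19-21) P1(21-23) P2(23-24) P3(24-27) P4(27-29) P2(29-30) P3(30-32) P4(32-34) P2(34-35) P5(35-41) P5(41-42)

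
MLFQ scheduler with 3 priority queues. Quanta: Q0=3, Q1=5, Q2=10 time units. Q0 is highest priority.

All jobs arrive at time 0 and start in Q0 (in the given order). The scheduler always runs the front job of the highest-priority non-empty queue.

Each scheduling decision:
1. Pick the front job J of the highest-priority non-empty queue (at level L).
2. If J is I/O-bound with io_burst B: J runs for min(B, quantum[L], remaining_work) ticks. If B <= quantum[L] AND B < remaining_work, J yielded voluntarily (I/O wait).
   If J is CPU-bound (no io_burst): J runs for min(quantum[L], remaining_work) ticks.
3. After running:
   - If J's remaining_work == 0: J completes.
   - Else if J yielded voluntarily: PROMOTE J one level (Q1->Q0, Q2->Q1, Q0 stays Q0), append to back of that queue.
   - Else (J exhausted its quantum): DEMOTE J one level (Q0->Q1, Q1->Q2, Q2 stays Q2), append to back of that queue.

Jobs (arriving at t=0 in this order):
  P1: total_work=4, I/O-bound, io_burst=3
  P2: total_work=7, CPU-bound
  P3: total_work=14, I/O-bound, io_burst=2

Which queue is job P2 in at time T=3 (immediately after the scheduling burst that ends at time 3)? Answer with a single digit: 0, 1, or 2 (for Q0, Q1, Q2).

t=0-3: P1@Q0 runs 3, rem=1, I/O yield, promote→Q0. Q0=[P2,P3,P1] Q1=[] Q2=[]
t=3-6: P2@Q0 runs 3, rem=4, quantum used, demote→Q1. Q0=[P3,P1] Q1=[P2] Q2=[]
t=6-8: P3@Q0 runs 2, rem=12, I/O yield, promote→Q0. Q0=[P1,P3] Q1=[P2] Q2=[]
t=8-9: P1@Q0 runs 1, rem=0, completes. Q0=[P3] Q1=[P2] Q2=[]
t=9-11: P3@Q0 runs 2, rem=10, I/O yield, promote→Q0. Q0=[P3] Q1=[P2] Q2=[]
t=11-13: P3@Q0 runs 2, rem=8, I/O yield, promote→Q0. Q0=[P3] Q1=[P2] Q2=[]
t=13-15: P3@Q0 runs 2, rem=6, I/O yield, promote→Q0. Q0=[P3] Q1=[P2] Q2=[]
t=15-17: P3@Q0 runs 2, rem=4, I/O yield, promote→Q0. Q0=[P3] Q1=[P2] Q2=[]
t=17-19: P3@Q0 runs 2, rem=2, I/O yield, promote→Q0. Q0=[P3] Q1=[P2] Q2=[]
t=19-21: P3@Q0 runs 2, rem=0, completes. Q0=[] Q1=[P2] Q2=[]
t=21-25: P2@Q1 runs 4, rem=0, completes. Q0=[] Q1=[] Q2=[]

Answer: 0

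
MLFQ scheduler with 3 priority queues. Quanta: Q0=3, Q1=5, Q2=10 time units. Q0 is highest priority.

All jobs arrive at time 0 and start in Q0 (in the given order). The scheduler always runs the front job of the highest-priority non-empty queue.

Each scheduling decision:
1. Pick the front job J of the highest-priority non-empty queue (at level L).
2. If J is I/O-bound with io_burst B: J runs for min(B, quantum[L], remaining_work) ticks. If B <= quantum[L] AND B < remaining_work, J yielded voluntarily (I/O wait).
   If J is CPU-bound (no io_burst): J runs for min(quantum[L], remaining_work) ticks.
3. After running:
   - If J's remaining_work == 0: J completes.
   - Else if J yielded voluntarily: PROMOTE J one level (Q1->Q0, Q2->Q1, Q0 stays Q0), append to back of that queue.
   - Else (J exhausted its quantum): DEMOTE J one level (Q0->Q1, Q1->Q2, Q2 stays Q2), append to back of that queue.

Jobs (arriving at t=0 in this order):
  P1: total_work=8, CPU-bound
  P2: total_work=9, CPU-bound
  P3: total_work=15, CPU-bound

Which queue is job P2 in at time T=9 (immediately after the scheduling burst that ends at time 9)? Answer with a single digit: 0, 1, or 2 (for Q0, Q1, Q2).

Answer: 1

Derivation:
t=0-3: P1@Q0 runs 3, rem=5, quantum used, demote→Q1. Q0=[P2,P3] Q1=[P1] Q2=[]
t=3-6: P2@Q0 runs 3, rem=6, quantum used, demote→Q1. Q0=[P3] Q1=[P1,P2] Q2=[]
t=6-9: P3@Q0 runs 3, rem=12, quantum used, demote→Q1. Q0=[] Q1=[P1,P2,P3] Q2=[]
t=9-14: P1@Q1 runs 5, rem=0, completes. Q0=[] Q1=[P2,P3] Q2=[]
t=14-19: P2@Q1 runs 5, rem=1, quantum used, demote→Q2. Q0=[] Q1=[P3] Q2=[P2]
t=19-24: P3@Q1 runs 5, rem=7, quantum used, demote→Q2. Q0=[] Q1=[] Q2=[P2,P3]
t=24-25: P2@Q2 runs 1, rem=0, completes. Q0=[] Q1=[] Q2=[P3]
t=25-32: P3@Q2 runs 7, rem=0, completes. Q0=[] Q1=[] Q2=[]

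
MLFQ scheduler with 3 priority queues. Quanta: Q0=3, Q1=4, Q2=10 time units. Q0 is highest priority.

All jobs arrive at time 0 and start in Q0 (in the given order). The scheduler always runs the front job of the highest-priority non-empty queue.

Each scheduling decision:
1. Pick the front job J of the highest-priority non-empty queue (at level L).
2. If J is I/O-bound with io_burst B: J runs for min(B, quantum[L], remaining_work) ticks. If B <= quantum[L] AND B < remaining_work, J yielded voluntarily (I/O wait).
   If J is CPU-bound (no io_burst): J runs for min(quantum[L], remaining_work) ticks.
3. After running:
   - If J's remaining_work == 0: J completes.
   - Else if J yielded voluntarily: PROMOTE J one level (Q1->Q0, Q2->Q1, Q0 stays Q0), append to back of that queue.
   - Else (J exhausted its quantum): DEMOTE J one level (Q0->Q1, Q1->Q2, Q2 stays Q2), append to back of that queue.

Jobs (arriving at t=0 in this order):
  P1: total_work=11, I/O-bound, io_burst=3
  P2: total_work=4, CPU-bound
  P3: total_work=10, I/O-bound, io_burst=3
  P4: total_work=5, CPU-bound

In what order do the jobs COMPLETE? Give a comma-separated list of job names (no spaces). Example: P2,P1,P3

Answer: P1,P3,P2,P4

Derivation:
t=0-3: P1@Q0 runs 3, rem=8, I/O yield, promote→Q0. Q0=[P2,P3,P4,P1] Q1=[] Q2=[]
t=3-6: P2@Q0 runs 3, rem=1, quantum used, demote→Q1. Q0=[P3,P4,P1] Q1=[P2] Q2=[]
t=6-9: P3@Q0 runs 3, rem=7, I/O yield, promote→Q0. Q0=[P4,P1,P3] Q1=[P2] Q2=[]
t=9-12: P4@Q0 runs 3, rem=2, quantum used, demote→Q1. Q0=[P1,P3] Q1=[P2,P4] Q2=[]
t=12-15: P1@Q0 runs 3, rem=5, I/O yield, promote→Q0. Q0=[P3,P1] Q1=[P2,P4] Q2=[]
t=15-18: P3@Q0 runs 3, rem=4, I/O yield, promote→Q0. Q0=[P1,P3] Q1=[P2,P4] Q2=[]
t=18-21: P1@Q0 runs 3, rem=2, I/O yield, promote→Q0. Q0=[P3,P1] Q1=[P2,P4] Q2=[]
t=21-24: P3@Q0 runs 3, rem=1, I/O yield, promote→Q0. Q0=[P1,P3] Q1=[P2,P4] Q2=[]
t=24-26: P1@Q0 runs 2, rem=0, completes. Q0=[P3] Q1=[P2,P4] Q2=[]
t=26-27: P3@Q0 runs 1, rem=0, completes. Q0=[] Q1=[P2,P4] Q2=[]
t=27-28: P2@Q1 runs 1, rem=0, completes. Q0=[] Q1=[P4] Q2=[]
t=28-30: P4@Q1 runs 2, rem=0, completes. Q0=[] Q1=[] Q2=[]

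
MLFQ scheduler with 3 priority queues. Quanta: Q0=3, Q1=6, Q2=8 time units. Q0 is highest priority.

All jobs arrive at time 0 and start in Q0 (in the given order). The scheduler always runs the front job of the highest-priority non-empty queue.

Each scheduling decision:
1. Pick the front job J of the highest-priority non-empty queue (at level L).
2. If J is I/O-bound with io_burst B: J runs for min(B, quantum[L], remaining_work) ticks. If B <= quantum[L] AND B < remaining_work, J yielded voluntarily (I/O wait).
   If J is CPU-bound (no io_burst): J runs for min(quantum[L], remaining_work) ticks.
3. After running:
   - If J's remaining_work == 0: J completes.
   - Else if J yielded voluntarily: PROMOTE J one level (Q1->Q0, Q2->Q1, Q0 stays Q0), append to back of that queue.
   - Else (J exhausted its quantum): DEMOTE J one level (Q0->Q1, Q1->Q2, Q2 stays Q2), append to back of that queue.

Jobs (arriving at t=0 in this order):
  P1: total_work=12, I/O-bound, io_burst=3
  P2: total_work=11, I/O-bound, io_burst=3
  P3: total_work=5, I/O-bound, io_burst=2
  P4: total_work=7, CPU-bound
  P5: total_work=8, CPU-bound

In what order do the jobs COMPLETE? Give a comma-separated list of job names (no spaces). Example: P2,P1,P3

t=0-3: P1@Q0 runs 3, rem=9, I/O yield, promote→Q0. Q0=[P2,P3,P4,P5,P1] Q1=[] Q2=[]
t=3-6: P2@Q0 runs 3, rem=8, I/O yield, promote→Q0. Q0=[P3,P4,P5,P1,P2] Q1=[] Q2=[]
t=6-8: P3@Q0 runs 2, rem=3, I/O yield, promote→Q0. Q0=[P4,P5,P1,P2,P3] Q1=[] Q2=[]
t=8-11: P4@Q0 runs 3, rem=4, quantum used, demote→Q1. Q0=[P5,P1,P2,P3] Q1=[P4] Q2=[]
t=11-14: P5@Q0 runs 3, rem=5, quantum used, demote→Q1. Q0=[P1,P2,P3] Q1=[P4,P5] Q2=[]
t=14-17: P1@Q0 runs 3, rem=6, I/O yield, promote→Q0. Q0=[P2,P3,P1] Q1=[P4,P5] Q2=[]
t=17-20: P2@Q0 runs 3, rem=5, I/O yield, promote→Q0. Q0=[P3,P1,P2] Q1=[P4,P5] Q2=[]
t=20-22: P3@Q0 runs 2, rem=1, I/O yield, promote→Q0. Q0=[P1,P2,P3] Q1=[P4,P5] Q2=[]
t=22-25: P1@Q0 runs 3, rem=3, I/O yield, promote→Q0. Q0=[P2,P3,P1] Q1=[P4,P5] Q2=[]
t=25-28: P2@Q0 runs 3, rem=2, I/O yield, promote→Q0. Q0=[P3,P1,P2] Q1=[P4,P5] Q2=[]
t=28-29: P3@Q0 runs 1, rem=0, completes. Q0=[P1,P2] Q1=[P4,P5] Q2=[]
t=29-32: P1@Q0 runs 3, rem=0, completes. Q0=[P2] Q1=[P4,P5] Q2=[]
t=32-34: P2@Q0 runs 2, rem=0, completes. Q0=[] Q1=[P4,P5] Q2=[]
t=34-38: P4@Q1 runs 4, rem=0, completes. Q0=[] Q1=[P5] Q2=[]
t=38-43: P5@Q1 runs 5, rem=0, completes. Q0=[] Q1=[] Q2=[]

Answer: P3,P1,P2,P4,P5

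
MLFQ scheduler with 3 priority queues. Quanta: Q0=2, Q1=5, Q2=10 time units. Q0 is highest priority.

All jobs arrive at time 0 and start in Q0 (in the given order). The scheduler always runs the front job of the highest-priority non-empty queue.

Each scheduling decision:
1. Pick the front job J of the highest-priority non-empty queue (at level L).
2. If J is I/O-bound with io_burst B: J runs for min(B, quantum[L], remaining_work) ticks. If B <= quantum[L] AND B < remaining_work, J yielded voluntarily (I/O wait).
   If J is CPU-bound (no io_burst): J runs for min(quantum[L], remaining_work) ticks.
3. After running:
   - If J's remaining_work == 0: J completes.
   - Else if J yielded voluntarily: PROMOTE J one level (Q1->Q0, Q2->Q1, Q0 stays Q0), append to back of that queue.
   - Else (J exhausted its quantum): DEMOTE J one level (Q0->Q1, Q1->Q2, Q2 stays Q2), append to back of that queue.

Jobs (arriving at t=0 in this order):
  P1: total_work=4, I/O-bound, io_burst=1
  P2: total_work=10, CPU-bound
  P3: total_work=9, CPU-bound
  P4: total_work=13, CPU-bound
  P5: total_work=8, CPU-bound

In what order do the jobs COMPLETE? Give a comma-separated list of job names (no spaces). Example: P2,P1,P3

Answer: P1,P2,P3,P4,P5

Derivation:
t=0-1: P1@Q0 runs 1, rem=3, I/O yield, promote→Q0. Q0=[P2,P3,P4,P5,P1] Q1=[] Q2=[]
t=1-3: P2@Q0 runs 2, rem=8, quantum used, demote→Q1. Q0=[P3,P4,P5,P1] Q1=[P2] Q2=[]
t=3-5: P3@Q0 runs 2, rem=7, quantum used, demote→Q1. Q0=[P4,P5,P1] Q1=[P2,P3] Q2=[]
t=5-7: P4@Q0 runs 2, rem=11, quantum used, demote→Q1. Q0=[P5,P1] Q1=[P2,P3,P4] Q2=[]
t=7-9: P5@Q0 runs 2, rem=6, quantum used, demote→Q1. Q0=[P1] Q1=[P2,P3,P4,P5] Q2=[]
t=9-10: P1@Q0 runs 1, rem=2, I/O yield, promote→Q0. Q0=[P1] Q1=[P2,P3,P4,P5] Q2=[]
t=10-11: P1@Q0 runs 1, rem=1, I/O yield, promote→Q0. Q0=[P1] Q1=[P2,P3,P4,P5] Q2=[]
t=11-12: P1@Q0 runs 1, rem=0, completes. Q0=[] Q1=[P2,P3,P4,P5] Q2=[]
t=12-17: P2@Q1 runs 5, rem=3, quantum used, demote→Q2. Q0=[] Q1=[P3,P4,P5] Q2=[P2]
t=17-22: P3@Q1 runs 5, rem=2, quantum used, demote→Q2. Q0=[] Q1=[P4,P5] Q2=[P2,P3]
t=22-27: P4@Q1 runs 5, rem=6, quantum used, demote→Q2. Q0=[] Q1=[P5] Q2=[P2,P3,P4]
t=27-32: P5@Q1 runs 5, rem=1, quantum used, demote→Q2. Q0=[] Q1=[] Q2=[P2,P3,P4,P5]
t=32-35: P2@Q2 runs 3, rem=0, completes. Q0=[] Q1=[] Q2=[P3,P4,P5]
t=35-37: P3@Q2 runs 2, rem=0, completes. Q0=[] Q1=[] Q2=[P4,P5]
t=37-43: P4@Q2 runs 6, rem=0, completes. Q0=[] Q1=[] Q2=[P5]
t=43-44: P5@Q2 runs 1, rem=0, completes. Q0=[] Q1=[] Q2=[]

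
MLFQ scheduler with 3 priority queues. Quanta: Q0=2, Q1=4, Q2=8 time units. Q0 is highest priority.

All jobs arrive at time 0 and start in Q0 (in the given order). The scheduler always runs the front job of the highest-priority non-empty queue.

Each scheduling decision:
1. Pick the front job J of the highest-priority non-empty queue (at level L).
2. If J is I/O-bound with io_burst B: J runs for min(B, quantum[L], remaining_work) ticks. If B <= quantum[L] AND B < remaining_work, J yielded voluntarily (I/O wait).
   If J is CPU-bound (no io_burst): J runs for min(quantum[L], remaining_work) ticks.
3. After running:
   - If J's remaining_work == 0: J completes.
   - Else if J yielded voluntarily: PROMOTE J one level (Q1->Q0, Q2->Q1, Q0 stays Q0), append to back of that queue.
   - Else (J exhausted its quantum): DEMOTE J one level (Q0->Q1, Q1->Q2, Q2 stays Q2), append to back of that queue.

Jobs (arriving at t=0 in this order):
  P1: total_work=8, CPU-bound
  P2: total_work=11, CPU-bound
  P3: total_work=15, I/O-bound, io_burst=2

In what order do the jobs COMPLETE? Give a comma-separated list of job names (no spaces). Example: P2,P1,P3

Answer: P3,P1,P2

Derivation:
t=0-2: P1@Q0 runs 2, rem=6, quantum used, demote→Q1. Q0=[P2,P3] Q1=[P1] Q2=[]
t=2-4: P2@Q0 runs 2, rem=9, quantum used, demote→Q1. Q0=[P3] Q1=[P1,P2] Q2=[]
t=4-6: P3@Q0 runs 2, rem=13, I/O yield, promote→Q0. Q0=[P3] Q1=[P1,P2] Q2=[]
t=6-8: P3@Q0 runs 2, rem=11, I/O yield, promote→Q0. Q0=[P3] Q1=[P1,P2] Q2=[]
t=8-10: P3@Q0 runs 2, rem=9, I/O yield, promote→Q0. Q0=[P3] Q1=[P1,P2] Q2=[]
t=10-12: P3@Q0 runs 2, rem=7, I/O yield, promote→Q0. Q0=[P3] Q1=[P1,P2] Q2=[]
t=12-14: P3@Q0 runs 2, rem=5, I/O yield, promote→Q0. Q0=[P3] Q1=[P1,P2] Q2=[]
t=14-16: P3@Q0 runs 2, rem=3, I/O yield, promote→Q0. Q0=[P3] Q1=[P1,P2] Q2=[]
t=16-18: P3@Q0 runs 2, rem=1, I/O yield, promote→Q0. Q0=[P3] Q1=[P1,P2] Q2=[]
t=18-19: P3@Q0 runs 1, rem=0, completes. Q0=[] Q1=[P1,P2] Q2=[]
t=19-23: P1@Q1 runs 4, rem=2, quantum used, demote→Q2. Q0=[] Q1=[P2] Q2=[P1]
t=23-27: P2@Q1 runs 4, rem=5, quantum used, demote→Q2. Q0=[] Q1=[] Q2=[P1,P2]
t=27-29: P1@Q2 runs 2, rem=0, completes. Q0=[] Q1=[] Q2=[P2]
t=29-34: P2@Q2 runs 5, rem=0, completes. Q0=[] Q1=[] Q2=[]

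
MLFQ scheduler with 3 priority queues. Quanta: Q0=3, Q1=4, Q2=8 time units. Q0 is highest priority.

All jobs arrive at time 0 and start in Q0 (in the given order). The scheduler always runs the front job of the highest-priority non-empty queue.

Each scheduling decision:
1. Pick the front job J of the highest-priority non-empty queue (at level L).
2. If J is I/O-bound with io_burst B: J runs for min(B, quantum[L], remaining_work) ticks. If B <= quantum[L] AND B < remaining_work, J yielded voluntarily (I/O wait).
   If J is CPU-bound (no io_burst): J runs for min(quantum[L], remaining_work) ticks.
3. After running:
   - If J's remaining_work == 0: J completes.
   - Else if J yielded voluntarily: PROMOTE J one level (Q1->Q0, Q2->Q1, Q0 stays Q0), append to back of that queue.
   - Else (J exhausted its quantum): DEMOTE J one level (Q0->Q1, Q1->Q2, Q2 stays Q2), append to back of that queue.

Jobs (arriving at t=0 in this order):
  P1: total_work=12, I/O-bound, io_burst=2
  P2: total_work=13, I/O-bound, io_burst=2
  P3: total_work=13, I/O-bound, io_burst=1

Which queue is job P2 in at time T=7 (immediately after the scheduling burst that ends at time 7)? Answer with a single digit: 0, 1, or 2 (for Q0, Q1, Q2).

Answer: 0

Derivation:
t=0-2: P1@Q0 runs 2, rem=10, I/O yield, promote→Q0. Q0=[P2,P3,P1] Q1=[] Q2=[]
t=2-4: P2@Q0 runs 2, rem=11, I/O yield, promote→Q0. Q0=[P3,P1,P2] Q1=[] Q2=[]
t=4-5: P3@Q0 runs 1, rem=12, I/O yield, promote→Q0. Q0=[P1,P2,P3] Q1=[] Q2=[]
t=5-7: P1@Q0 runs 2, rem=8, I/O yield, promote→Q0. Q0=[P2,P3,P1] Q1=[] Q2=[]
t=7-9: P2@Q0 runs 2, rem=9, I/O yield, promote→Q0. Q0=[P3,P1,P2] Q1=[] Q2=[]
t=9-10: P3@Q0 runs 1, rem=11, I/O yield, promote→Q0. Q0=[P1,P2,P3] Q1=[] Q2=[]
t=10-12: P1@Q0 runs 2, rem=6, I/O yield, promote→Q0. Q0=[P2,P3,P1] Q1=[] Q2=[]
t=12-14: P2@Q0 runs 2, rem=7, I/O yield, promote→Q0. Q0=[P3,P1,P2] Q1=[] Q2=[]
t=14-15: P3@Q0 runs 1, rem=10, I/O yield, promote→Q0. Q0=[P1,P2,P3] Q1=[] Q2=[]
t=15-17: P1@Q0 runs 2, rem=4, I/O yield, promote→Q0. Q0=[P2,P3,P1] Q1=[] Q2=[]
t=17-19: P2@Q0 runs 2, rem=5, I/O yield, promote→Q0. Q0=[P3,P1,P2] Q1=[] Q2=[]
t=19-20: P3@Q0 runs 1, rem=9, I/O yield, promote→Q0. Q0=[P1,P2,P3] Q1=[] Q2=[]
t=20-22: P1@Q0 runs 2, rem=2, I/O yield, promote→Q0. Q0=[P2,P3,P1] Q1=[] Q2=[]
t=22-24: P2@Q0 runs 2, rem=3, I/O yield, promote→Q0. Q0=[P3,P1,P2] Q1=[] Q2=[]
t=24-25: P3@Q0 runs 1, rem=8, I/O yield, promote→Q0. Q0=[P1,P2,P3] Q1=[] Q2=[]
t=25-27: P1@Q0 runs 2, rem=0, completes. Q0=[P2,P3] Q1=[] Q2=[]
t=27-29: P2@Q0 runs 2, rem=1, I/O yield, promote→Q0. Q0=[P3,P2] Q1=[] Q2=[]
t=29-30: P3@Q0 runs 1, rem=7, I/O yield, promote→Q0. Q0=[P2,P3] Q1=[] Q2=[]
t=30-31: P2@Q0 runs 1, rem=0, completes. Q0=[P3] Q1=[] Q2=[]
t=31-32: P3@Q0 runs 1, rem=6, I/O yield, promote→Q0. Q0=[P3] Q1=[] Q2=[]
t=32-33: P3@Q0 runs 1, rem=5, I/O yield, promote→Q0. Q0=[P3] Q1=[] Q2=[]
t=33-34: P3@Q0 runs 1, rem=4, I/O yield, promote→Q0. Q0=[P3] Q1=[] Q2=[]
t=34-35: P3@Q0 runs 1, rem=3, I/O yield, promote→Q0. Q0=[P3] Q1=[] Q2=[]
t=35-36: P3@Q0 runs 1, rem=2, I/O yield, promote→Q0. Q0=[P3] Q1=[] Q2=[]
t=36-37: P3@Q0 runs 1, rem=1, I/O yield, promote→Q0. Q0=[P3] Q1=[] Q2=[]
t=37-38: P3@Q0 runs 1, rem=0, completes. Q0=[] Q1=[] Q2=[]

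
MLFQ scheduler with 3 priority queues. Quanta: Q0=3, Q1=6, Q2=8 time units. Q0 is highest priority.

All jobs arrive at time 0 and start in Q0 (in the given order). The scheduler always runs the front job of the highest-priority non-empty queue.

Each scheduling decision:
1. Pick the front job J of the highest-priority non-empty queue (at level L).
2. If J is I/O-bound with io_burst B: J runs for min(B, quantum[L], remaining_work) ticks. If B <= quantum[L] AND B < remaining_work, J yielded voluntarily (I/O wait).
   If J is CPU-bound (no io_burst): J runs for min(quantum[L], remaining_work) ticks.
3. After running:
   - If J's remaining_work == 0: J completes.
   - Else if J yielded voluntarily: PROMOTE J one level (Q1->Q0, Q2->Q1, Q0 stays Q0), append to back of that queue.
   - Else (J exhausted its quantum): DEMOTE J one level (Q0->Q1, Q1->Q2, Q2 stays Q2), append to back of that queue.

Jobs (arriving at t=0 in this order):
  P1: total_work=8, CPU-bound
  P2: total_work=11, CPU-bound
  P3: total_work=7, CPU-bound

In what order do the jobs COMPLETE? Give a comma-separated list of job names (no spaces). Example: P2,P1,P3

Answer: P1,P3,P2

Derivation:
t=0-3: P1@Q0 runs 3, rem=5, quantum used, demote→Q1. Q0=[P2,P3] Q1=[P1] Q2=[]
t=3-6: P2@Q0 runs 3, rem=8, quantum used, demote→Q1. Q0=[P3] Q1=[P1,P2] Q2=[]
t=6-9: P3@Q0 runs 3, rem=4, quantum used, demote→Q1. Q0=[] Q1=[P1,P2,P3] Q2=[]
t=9-14: P1@Q1 runs 5, rem=0, completes. Q0=[] Q1=[P2,P3] Q2=[]
t=14-20: P2@Q1 runs 6, rem=2, quantum used, demote→Q2. Q0=[] Q1=[P3] Q2=[P2]
t=20-24: P3@Q1 runs 4, rem=0, completes. Q0=[] Q1=[] Q2=[P2]
t=24-26: P2@Q2 runs 2, rem=0, completes. Q0=[] Q1=[] Q2=[]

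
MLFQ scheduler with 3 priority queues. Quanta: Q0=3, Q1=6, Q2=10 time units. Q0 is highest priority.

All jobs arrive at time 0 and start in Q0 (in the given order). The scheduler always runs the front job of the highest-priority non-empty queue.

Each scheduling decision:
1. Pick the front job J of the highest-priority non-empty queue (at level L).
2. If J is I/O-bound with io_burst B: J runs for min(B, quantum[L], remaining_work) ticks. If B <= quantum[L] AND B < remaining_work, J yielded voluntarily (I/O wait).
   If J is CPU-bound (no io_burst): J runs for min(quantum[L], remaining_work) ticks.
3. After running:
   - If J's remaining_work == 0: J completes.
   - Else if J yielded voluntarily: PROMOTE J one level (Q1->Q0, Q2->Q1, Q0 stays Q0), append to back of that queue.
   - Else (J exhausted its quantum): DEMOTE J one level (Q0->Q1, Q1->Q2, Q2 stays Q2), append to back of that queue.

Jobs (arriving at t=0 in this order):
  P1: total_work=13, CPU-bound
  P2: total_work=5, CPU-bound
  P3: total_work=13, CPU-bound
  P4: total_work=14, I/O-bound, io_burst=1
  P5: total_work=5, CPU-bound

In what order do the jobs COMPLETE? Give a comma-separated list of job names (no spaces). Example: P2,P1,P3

t=0-3: P1@Q0 runs 3, rem=10, quantum used, demote→Q1. Q0=[P2,P3,P4,P5] Q1=[P1] Q2=[]
t=3-6: P2@Q0 runs 3, rem=2, quantum used, demote→Q1. Q0=[P3,P4,P5] Q1=[P1,P2] Q2=[]
t=6-9: P3@Q0 runs 3, rem=10, quantum used, demote→Q1. Q0=[P4,P5] Q1=[P1,P2,P3] Q2=[]
t=9-10: P4@Q0 runs 1, rem=13, I/O yield, promote→Q0. Q0=[P5,P4] Q1=[P1,P2,P3] Q2=[]
t=10-13: P5@Q0 runs 3, rem=2, quantum used, demote→Q1. Q0=[P4] Q1=[P1,P2,P3,P5] Q2=[]
t=13-14: P4@Q0 runs 1, rem=12, I/O yield, promote→Q0. Q0=[P4] Q1=[P1,P2,P3,P5] Q2=[]
t=14-15: P4@Q0 runs 1, rem=11, I/O yield, promote→Q0. Q0=[P4] Q1=[P1,P2,P3,P5] Q2=[]
t=15-16: P4@Q0 runs 1, rem=10, I/O yield, promote→Q0. Q0=[P4] Q1=[P1,P2,P3,P5] Q2=[]
t=16-17: P4@Q0 runs 1, rem=9, I/O yield, promote→Q0. Q0=[P4] Q1=[P1,P2,P3,P5] Q2=[]
t=17-18: P4@Q0 runs 1, rem=8, I/O yield, promote→Q0. Q0=[P4] Q1=[P1,P2,P3,P5] Q2=[]
t=18-19: P4@Q0 runs 1, rem=7, I/O yield, promote→Q0. Q0=[P4] Q1=[P1,P2,P3,P5] Q2=[]
t=19-20: P4@Q0 runs 1, rem=6, I/O yield, promote→Q0. Q0=[P4] Q1=[P1,P2,P3,P5] Q2=[]
t=20-21: P4@Q0 runs 1, rem=5, I/O yield, promote→Q0. Q0=[P4] Q1=[P1,P2,P3,P5] Q2=[]
t=21-22: P4@Q0 runs 1, rem=4, I/O yield, promote→Q0. Q0=[P4] Q1=[P1,P2,P3,P5] Q2=[]
t=22-23: P4@Q0 runs 1, rem=3, I/O yield, promote→Q0. Q0=[P4] Q1=[P1,P2,P3,P5] Q2=[]
t=23-24: P4@Q0 runs 1, rem=2, I/O yield, promote→Q0. Q0=[P4] Q1=[P1,P2,P3,P5] Q2=[]
t=24-25: P4@Q0 runs 1, rem=1, I/O yield, promote→Q0. Q0=[P4] Q1=[P1,P2,P3,P5] Q2=[]
t=25-26: P4@Q0 runs 1, rem=0, completes. Q0=[] Q1=[P1,P2,P3,P5] Q2=[]
t=26-32: P1@Q1 runs 6, rem=4, quantum used, demote→Q2. Q0=[] Q1=[P2,P3,P5] Q2=[P1]
t=32-34: P2@Q1 runs 2, rem=0, completes. Q0=[] Q1=[P3,P5] Q2=[P1]
t=34-40: P3@Q1 runs 6, rem=4, quantum used, demote→Q2. Q0=[] Q1=[P5] Q2=[P1,P3]
t=40-42: P5@Q1 runs 2, rem=0, completes. Q0=[] Q1=[] Q2=[P1,P3]
t=42-46: P1@Q2 runs 4, rem=0, completes. Q0=[] Q1=[] Q2=[P3]
t=46-50: P3@Q2 runs 4, rem=0, completes. Q0=[] Q1=[] Q2=[]

Answer: P4,P2,P5,P1,P3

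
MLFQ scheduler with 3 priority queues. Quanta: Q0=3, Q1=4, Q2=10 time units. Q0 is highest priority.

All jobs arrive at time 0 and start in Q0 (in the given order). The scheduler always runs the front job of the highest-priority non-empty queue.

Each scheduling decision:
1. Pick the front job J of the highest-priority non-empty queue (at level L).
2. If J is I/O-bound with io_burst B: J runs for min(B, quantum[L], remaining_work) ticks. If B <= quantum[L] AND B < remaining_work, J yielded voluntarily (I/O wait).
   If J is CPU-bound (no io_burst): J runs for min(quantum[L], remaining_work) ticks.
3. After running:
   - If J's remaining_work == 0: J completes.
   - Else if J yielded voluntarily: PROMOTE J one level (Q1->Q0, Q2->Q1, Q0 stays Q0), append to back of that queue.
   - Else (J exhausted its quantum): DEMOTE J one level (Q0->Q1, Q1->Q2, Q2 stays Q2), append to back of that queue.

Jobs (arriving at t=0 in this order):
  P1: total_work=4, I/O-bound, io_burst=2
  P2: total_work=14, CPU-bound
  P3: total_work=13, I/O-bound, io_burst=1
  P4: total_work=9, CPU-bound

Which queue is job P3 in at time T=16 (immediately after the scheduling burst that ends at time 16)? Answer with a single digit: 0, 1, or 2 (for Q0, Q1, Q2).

Answer: 0

Derivation:
t=0-2: P1@Q0 runs 2, rem=2, I/O yield, promote→Q0. Q0=[P2,P3,P4,P1] Q1=[] Q2=[]
t=2-5: P2@Q0 runs 3, rem=11, quantum used, demote→Q1. Q0=[P3,P4,P1] Q1=[P2] Q2=[]
t=5-6: P3@Q0 runs 1, rem=12, I/O yield, promote→Q0. Q0=[P4,P1,P3] Q1=[P2] Q2=[]
t=6-9: P4@Q0 runs 3, rem=6, quantum used, demote→Q1. Q0=[P1,P3] Q1=[P2,P4] Q2=[]
t=9-11: P1@Q0 runs 2, rem=0, completes. Q0=[P3] Q1=[P2,P4] Q2=[]
t=11-12: P3@Q0 runs 1, rem=11, I/O yield, promote→Q0. Q0=[P3] Q1=[P2,P4] Q2=[]
t=12-13: P3@Q0 runs 1, rem=10, I/O yield, promote→Q0. Q0=[P3] Q1=[P2,P4] Q2=[]
t=13-14: P3@Q0 runs 1, rem=9, I/O yield, promote→Q0. Q0=[P3] Q1=[P2,P4] Q2=[]
t=14-15: P3@Q0 runs 1, rem=8, I/O yield, promote→Q0. Q0=[P3] Q1=[P2,P4] Q2=[]
t=15-16: P3@Q0 runs 1, rem=7, I/O yield, promote→Q0. Q0=[P3] Q1=[P2,P4] Q2=[]
t=16-17: P3@Q0 runs 1, rem=6, I/O yield, promote→Q0. Q0=[P3] Q1=[P2,P4] Q2=[]
t=17-18: P3@Q0 runs 1, rem=5, I/O yield, promote→Q0. Q0=[P3] Q1=[P2,P4] Q2=[]
t=18-19: P3@Q0 runs 1, rem=4, I/O yield, promote→Q0. Q0=[P3] Q1=[P2,P4] Q2=[]
t=19-20: P3@Q0 runs 1, rem=3, I/O yield, promote→Q0. Q0=[P3] Q1=[P2,P4] Q2=[]
t=20-21: P3@Q0 runs 1, rem=2, I/O yield, promote→Q0. Q0=[P3] Q1=[P2,P4] Q2=[]
t=21-22: P3@Q0 runs 1, rem=1, I/O yield, promote→Q0. Q0=[P3] Q1=[P2,P4] Q2=[]
t=22-23: P3@Q0 runs 1, rem=0, completes. Q0=[] Q1=[P2,P4] Q2=[]
t=23-27: P2@Q1 runs 4, rem=7, quantum used, demote→Q2. Q0=[] Q1=[P4] Q2=[P2]
t=27-31: P4@Q1 runs 4, rem=2, quantum used, demote→Q2. Q0=[] Q1=[] Q2=[P2,P4]
t=31-38: P2@Q2 runs 7, rem=0, completes. Q0=[] Q1=[] Q2=[P4]
t=38-40: P4@Q2 runs 2, rem=0, completes. Q0=[] Q1=[] Q2=[]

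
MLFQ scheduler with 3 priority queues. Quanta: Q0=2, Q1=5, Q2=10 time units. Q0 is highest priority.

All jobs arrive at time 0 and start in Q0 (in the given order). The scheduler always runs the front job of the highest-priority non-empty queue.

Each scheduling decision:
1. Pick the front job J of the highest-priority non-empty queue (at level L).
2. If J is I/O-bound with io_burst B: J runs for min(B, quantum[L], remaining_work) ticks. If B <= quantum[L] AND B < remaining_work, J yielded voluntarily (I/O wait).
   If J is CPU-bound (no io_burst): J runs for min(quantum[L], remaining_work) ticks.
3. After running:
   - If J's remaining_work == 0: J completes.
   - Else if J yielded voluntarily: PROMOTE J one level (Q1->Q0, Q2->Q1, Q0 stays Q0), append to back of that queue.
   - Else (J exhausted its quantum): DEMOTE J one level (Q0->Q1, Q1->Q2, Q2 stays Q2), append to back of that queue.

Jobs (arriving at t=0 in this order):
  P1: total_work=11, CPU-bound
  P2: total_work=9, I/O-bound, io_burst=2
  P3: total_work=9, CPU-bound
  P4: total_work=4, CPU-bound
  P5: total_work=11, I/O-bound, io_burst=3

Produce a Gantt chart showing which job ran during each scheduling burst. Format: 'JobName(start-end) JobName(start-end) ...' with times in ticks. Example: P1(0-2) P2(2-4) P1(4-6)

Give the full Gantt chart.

Answer: P1(0-2) P2(2-4) P3(4-6) P4(6-8) P5(8-10) P2(10-12) P2(12-14) P2(14-16) P2(16-17) P1(17-22) P3(22-27) P4(27-29) P5(29-32) P5(32-34) P5(34-37) P5(37-38) P1(38-42) P3(42-44)

Derivation:
t=0-2: P1@Q0 runs 2, rem=9, quantum used, demote→Q1. Q0=[P2,P3,P4,P5] Q1=[P1] Q2=[]
t=2-4: P2@Q0 runs 2, rem=7, I/O yield, promote→Q0. Q0=[P3,P4,P5,P2] Q1=[P1] Q2=[]
t=4-6: P3@Q0 runs 2, rem=7, quantum used, demote→Q1. Q0=[P4,P5,P2] Q1=[P1,P3] Q2=[]
t=6-8: P4@Q0 runs 2, rem=2, quantum used, demote→Q1. Q0=[P5,P2] Q1=[P1,P3,P4] Q2=[]
t=8-10: P5@Q0 runs 2, rem=9, quantum used, demote→Q1. Q0=[P2] Q1=[P1,P3,P4,P5] Q2=[]
t=10-12: P2@Q0 runs 2, rem=5, I/O yield, promote→Q0. Q0=[P2] Q1=[P1,P3,P4,P5] Q2=[]
t=12-14: P2@Q0 runs 2, rem=3, I/O yield, promote→Q0. Q0=[P2] Q1=[P1,P3,P4,P5] Q2=[]
t=14-16: P2@Q0 runs 2, rem=1, I/O yield, promote→Q0. Q0=[P2] Q1=[P1,P3,P4,P5] Q2=[]
t=16-17: P2@Q0 runs 1, rem=0, completes. Q0=[] Q1=[P1,P3,P4,P5] Q2=[]
t=17-22: P1@Q1 runs 5, rem=4, quantum used, demote→Q2. Q0=[] Q1=[P3,P4,P5] Q2=[P1]
t=22-27: P3@Q1 runs 5, rem=2, quantum used, demote→Q2. Q0=[] Q1=[P4,P5] Q2=[P1,P3]
t=27-29: P4@Q1 runs 2, rem=0, completes. Q0=[] Q1=[P5] Q2=[P1,P3]
t=29-32: P5@Q1 runs 3, rem=6, I/O yield, promote→Q0. Q0=[P5] Q1=[] Q2=[P1,P3]
t=32-34: P5@Q0 runs 2, rem=4, quantum used, demote→Q1. Q0=[] Q1=[P5] Q2=[P1,P3]
t=34-37: P5@Q1 runs 3, rem=1, I/O yield, promote→Q0. Q0=[P5] Q1=[] Q2=[P1,P3]
t=37-38: P5@Q0 runs 1, rem=0, completes. Q0=[] Q1=[] Q2=[P1,P3]
t=38-42: P1@Q2 runs 4, rem=0, completes. Q0=[] Q1=[] Q2=[P3]
t=42-44: P3@Q2 runs 2, rem=0, completes. Q0=[] Q1=[] Q2=[]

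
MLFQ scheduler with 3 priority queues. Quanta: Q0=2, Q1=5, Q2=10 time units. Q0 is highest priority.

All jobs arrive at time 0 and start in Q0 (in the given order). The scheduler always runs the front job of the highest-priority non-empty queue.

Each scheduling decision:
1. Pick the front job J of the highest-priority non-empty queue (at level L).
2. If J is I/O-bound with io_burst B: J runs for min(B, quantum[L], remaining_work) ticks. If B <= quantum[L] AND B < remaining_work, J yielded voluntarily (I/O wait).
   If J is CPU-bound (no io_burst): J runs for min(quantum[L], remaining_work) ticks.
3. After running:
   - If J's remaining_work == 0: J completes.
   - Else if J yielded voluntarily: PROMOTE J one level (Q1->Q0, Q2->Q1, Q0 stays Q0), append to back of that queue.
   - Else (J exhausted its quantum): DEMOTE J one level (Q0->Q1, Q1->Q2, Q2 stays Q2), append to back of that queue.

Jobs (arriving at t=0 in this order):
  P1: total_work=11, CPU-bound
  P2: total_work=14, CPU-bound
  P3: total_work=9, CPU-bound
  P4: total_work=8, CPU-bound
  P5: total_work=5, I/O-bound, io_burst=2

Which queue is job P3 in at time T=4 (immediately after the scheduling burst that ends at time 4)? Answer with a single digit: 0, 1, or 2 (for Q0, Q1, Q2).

t=0-2: P1@Q0 runs 2, rem=9, quantum used, demote→Q1. Q0=[P2,P3,P4,P5] Q1=[P1] Q2=[]
t=2-4: P2@Q0 runs 2, rem=12, quantum used, demote→Q1. Q0=[P3,P4,P5] Q1=[P1,P2] Q2=[]
t=4-6: P3@Q0 runs 2, rem=7, quantum used, demote→Q1. Q0=[P4,P5] Q1=[P1,P2,P3] Q2=[]
t=6-8: P4@Q0 runs 2, rem=6, quantum used, demote→Q1. Q0=[P5] Q1=[P1,P2,P3,P4] Q2=[]
t=8-10: P5@Q0 runs 2, rem=3, I/O yield, promote→Q0. Q0=[P5] Q1=[P1,P2,P3,P4] Q2=[]
t=10-12: P5@Q0 runs 2, rem=1, I/O yield, promote→Q0. Q0=[P5] Q1=[P1,P2,P3,P4] Q2=[]
t=12-13: P5@Q0 runs 1, rem=0, completes. Q0=[] Q1=[P1,P2,P3,P4] Q2=[]
t=13-18: P1@Q1 runs 5, rem=4, quantum used, demote→Q2. Q0=[] Q1=[P2,P3,P4] Q2=[P1]
t=18-23: P2@Q1 runs 5, rem=7, quantum used, demote→Q2. Q0=[] Q1=[P3,P4] Q2=[P1,P2]
t=23-28: P3@Q1 runs 5, rem=2, quantum used, demote→Q2. Q0=[] Q1=[P4] Q2=[P1,P2,P3]
t=28-33: P4@Q1 runs 5, rem=1, quantum used, demote→Q2. Q0=[] Q1=[] Q2=[P1,P2,P3,P4]
t=33-37: P1@Q2 runs 4, rem=0, completes. Q0=[] Q1=[] Q2=[P2,P3,P4]
t=37-44: P2@Q2 runs 7, rem=0, completes. Q0=[] Q1=[] Q2=[P3,P4]
t=44-46: P3@Q2 runs 2, rem=0, completes. Q0=[] Q1=[] Q2=[P4]
t=46-47: P4@Q2 runs 1, rem=0, completes. Q0=[] Q1=[] Q2=[]

Answer: 0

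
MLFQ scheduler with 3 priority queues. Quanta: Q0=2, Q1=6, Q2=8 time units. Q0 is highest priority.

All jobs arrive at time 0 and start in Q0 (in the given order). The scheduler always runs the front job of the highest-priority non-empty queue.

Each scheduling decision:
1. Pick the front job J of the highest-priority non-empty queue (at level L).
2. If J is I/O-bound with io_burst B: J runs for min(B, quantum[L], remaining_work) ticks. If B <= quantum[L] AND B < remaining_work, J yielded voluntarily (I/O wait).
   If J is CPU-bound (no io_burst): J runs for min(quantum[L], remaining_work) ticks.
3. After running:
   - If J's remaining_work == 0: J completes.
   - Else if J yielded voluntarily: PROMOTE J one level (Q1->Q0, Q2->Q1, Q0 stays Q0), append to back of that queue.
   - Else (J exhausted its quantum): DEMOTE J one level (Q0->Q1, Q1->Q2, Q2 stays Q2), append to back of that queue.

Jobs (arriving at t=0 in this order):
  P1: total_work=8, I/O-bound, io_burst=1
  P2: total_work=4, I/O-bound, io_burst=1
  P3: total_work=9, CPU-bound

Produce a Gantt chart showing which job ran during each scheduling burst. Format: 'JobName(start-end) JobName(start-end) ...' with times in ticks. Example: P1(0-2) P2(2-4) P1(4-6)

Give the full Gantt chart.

Answer: P1(0-1) P2(1-2) P3(2-4) P1(4-5) P2(5-6) P1(6-7) P2(7-8) P1(8-9) P2(9-10) P1(10-11) P1(11-12) P1(12-13) P1(13-14) P3(14-20) P3(20-21)

Derivation:
t=0-1: P1@Q0 runs 1, rem=7, I/O yield, promote→Q0. Q0=[P2,P3,P1] Q1=[] Q2=[]
t=1-2: P2@Q0 runs 1, rem=3, I/O yield, promote→Q0. Q0=[P3,P1,P2] Q1=[] Q2=[]
t=2-4: P3@Q0 runs 2, rem=7, quantum used, demote→Q1. Q0=[P1,P2] Q1=[P3] Q2=[]
t=4-5: P1@Q0 runs 1, rem=6, I/O yield, promote→Q0. Q0=[P2,P1] Q1=[P3] Q2=[]
t=5-6: P2@Q0 runs 1, rem=2, I/O yield, promote→Q0. Q0=[P1,P2] Q1=[P3] Q2=[]
t=6-7: P1@Q0 runs 1, rem=5, I/O yield, promote→Q0. Q0=[P2,P1] Q1=[P3] Q2=[]
t=7-8: P2@Q0 runs 1, rem=1, I/O yield, promote→Q0. Q0=[P1,P2] Q1=[P3] Q2=[]
t=8-9: P1@Q0 runs 1, rem=4, I/O yield, promote→Q0. Q0=[P2,P1] Q1=[P3] Q2=[]
t=9-10: P2@Q0 runs 1, rem=0, completes. Q0=[P1] Q1=[P3] Q2=[]
t=10-11: P1@Q0 runs 1, rem=3, I/O yield, promote→Q0. Q0=[P1] Q1=[P3] Q2=[]
t=11-12: P1@Q0 runs 1, rem=2, I/O yield, promote→Q0. Q0=[P1] Q1=[P3] Q2=[]
t=12-13: P1@Q0 runs 1, rem=1, I/O yield, promote→Q0. Q0=[P1] Q1=[P3] Q2=[]
t=13-14: P1@Q0 runs 1, rem=0, completes. Q0=[] Q1=[P3] Q2=[]
t=14-20: P3@Q1 runs 6, rem=1, quantum used, demote→Q2. Q0=[] Q1=[] Q2=[P3]
t=20-21: P3@Q2 runs 1, rem=0, completes. Q0=[] Q1=[] Q2=[]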